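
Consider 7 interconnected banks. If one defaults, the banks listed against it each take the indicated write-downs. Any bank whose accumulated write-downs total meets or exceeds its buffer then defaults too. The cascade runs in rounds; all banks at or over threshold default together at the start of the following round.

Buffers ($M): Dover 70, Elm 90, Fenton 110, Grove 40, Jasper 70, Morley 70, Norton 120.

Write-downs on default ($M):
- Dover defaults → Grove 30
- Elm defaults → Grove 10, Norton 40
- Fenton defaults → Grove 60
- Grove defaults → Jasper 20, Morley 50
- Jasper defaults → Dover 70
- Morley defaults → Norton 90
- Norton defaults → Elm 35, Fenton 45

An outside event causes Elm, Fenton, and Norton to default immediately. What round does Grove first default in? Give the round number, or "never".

2

Round 1 — Elm, Fenton, Norton default (initial).
  Grove: +10+60 → 70 ≥ 40
Round 2 — Grove defaults.
  Jasper: +20 → 20 < 70
  Morley: +50 → 50 < 70
No further defaults.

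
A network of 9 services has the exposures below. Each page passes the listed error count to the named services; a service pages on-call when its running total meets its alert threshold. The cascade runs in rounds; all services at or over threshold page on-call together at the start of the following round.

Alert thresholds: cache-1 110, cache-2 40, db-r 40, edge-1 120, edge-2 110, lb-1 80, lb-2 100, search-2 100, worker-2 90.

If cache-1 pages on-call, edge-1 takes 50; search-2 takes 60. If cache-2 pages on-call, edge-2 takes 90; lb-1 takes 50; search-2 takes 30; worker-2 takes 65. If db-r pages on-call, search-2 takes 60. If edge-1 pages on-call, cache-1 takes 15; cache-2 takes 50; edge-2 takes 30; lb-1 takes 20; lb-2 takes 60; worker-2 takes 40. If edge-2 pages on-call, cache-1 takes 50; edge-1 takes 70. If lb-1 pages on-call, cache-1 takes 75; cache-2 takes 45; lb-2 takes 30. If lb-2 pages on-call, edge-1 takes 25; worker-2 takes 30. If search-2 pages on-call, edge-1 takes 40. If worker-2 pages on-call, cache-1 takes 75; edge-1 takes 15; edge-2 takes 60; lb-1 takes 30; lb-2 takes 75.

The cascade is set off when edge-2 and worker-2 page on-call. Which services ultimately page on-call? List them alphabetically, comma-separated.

Round 1 — edge-2, worker-2 page on-call (initial).
  cache-1: +50+75 → 125 ≥ 110
  edge-1: +70+15 → 85 < 120
  lb-1: +30 → 30 < 80
  lb-2: +75 → 75 < 100
Round 2 — cache-1 pages on-call.
  edge-1: +50 → 135 ≥ 120
  search-2: +60 → 60 < 100
Round 3 — edge-1 pages on-call.
  cache-2: +50 → 50 ≥ 40
  lb-1: +20 → 50 < 80
  lb-2: +60 → 135 ≥ 100
Round 4 — cache-2, lb-2 page on-call.
  lb-1: +50 → 100 ≥ 80
  search-2: +30 → 90 < 100
Round 5 — lb-1 pages on-call.
No further pages.

cache-1, cache-2, edge-1, edge-2, lb-1, lb-2, worker-2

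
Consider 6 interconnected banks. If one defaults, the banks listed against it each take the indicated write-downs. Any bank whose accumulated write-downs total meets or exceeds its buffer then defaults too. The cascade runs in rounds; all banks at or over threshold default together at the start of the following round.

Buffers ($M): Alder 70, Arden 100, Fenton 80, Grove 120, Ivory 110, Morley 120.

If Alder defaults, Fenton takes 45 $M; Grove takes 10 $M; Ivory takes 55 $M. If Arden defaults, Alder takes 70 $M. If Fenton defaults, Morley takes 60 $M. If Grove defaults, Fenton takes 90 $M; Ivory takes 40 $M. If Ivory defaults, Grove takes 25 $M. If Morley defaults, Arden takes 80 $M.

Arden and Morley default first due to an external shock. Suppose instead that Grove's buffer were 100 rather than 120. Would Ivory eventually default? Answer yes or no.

With Grove's buffer at 100:
Round 1 — Arden, Morley default (initial).
  Alder: +70 → 70 ≥ 70
Round 2 — Alder defaults.
  Fenton: +45 → 45 < 80
  Grove: +10 → 10 < 100
  Ivory: +55 → 55 < 110
No further defaults.

no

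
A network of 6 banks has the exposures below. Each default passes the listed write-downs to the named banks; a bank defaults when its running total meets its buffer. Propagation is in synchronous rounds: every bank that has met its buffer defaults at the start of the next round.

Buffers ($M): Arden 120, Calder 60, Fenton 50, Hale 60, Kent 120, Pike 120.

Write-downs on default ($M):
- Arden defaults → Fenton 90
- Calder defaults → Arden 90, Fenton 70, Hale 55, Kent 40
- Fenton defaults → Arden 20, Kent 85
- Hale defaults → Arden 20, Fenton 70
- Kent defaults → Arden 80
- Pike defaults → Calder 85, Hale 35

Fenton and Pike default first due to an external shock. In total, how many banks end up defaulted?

Round 1 — Fenton, Pike default (initial).
  Arden: +20 → 20 < 120
  Calder: +85 → 85 ≥ 60
  Hale: +35 → 35 < 60
  Kent: +85 → 85 < 120
Round 2 — Calder defaults.
  Arden: +90 → 110 < 120
  Hale: +55 → 90 ≥ 60
  Kent: +40 → 125 ≥ 120
Round 3 — Hale, Kent default.
  Arden: +20+80 → 210 ≥ 120
Round 4 — Arden defaults.
No further defaults.

6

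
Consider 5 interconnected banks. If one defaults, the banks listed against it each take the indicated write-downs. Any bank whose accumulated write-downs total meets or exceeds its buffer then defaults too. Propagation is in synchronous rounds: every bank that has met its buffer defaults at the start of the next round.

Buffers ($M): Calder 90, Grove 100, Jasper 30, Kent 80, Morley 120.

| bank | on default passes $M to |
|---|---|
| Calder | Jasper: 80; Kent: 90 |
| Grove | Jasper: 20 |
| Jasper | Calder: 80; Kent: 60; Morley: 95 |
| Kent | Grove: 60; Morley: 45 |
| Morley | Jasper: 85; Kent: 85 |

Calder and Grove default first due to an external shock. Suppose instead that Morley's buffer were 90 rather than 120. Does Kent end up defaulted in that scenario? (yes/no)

With Morley's buffer at 90:
Round 1 — Calder, Grove default (initial).
  Jasper: +80+20 → 100 ≥ 30
  Kent: +90 → 90 ≥ 80
Round 2 — Jasper, Kent default.
  Morley: +95+45 → 140 ≥ 90
Round 3 — Morley defaults.
No further defaults.

yes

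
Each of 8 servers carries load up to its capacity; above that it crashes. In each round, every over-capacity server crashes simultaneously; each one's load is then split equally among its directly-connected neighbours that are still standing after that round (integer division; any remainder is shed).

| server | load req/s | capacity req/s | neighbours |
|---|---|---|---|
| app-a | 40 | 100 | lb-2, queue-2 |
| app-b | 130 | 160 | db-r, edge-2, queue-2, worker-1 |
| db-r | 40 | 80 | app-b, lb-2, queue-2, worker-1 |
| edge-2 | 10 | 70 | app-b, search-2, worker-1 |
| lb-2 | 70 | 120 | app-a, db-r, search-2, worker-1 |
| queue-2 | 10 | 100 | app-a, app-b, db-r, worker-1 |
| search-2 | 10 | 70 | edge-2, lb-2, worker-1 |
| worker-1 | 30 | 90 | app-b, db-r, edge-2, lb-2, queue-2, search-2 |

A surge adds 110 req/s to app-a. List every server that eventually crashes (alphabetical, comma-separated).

app-a, app-b, db-r, edge-2, lb-2, queue-2, search-2, worker-1

Round 1 — app-a at 150 > 100. app-a crashes.
  app-a sheds 150 req/s to lb-2, queue-2: 75 each.
    lb-2: 70+75 = 145 > 120
    queue-2: 10+75 = 85 ≤ 100
Round 2 — lb-2 crashes.
  lb-2 sheds 145 req/s to db-r, search-2, worker-1: 48 each (1 lost).
    db-r: 40+48 = 88 > 80
    search-2: 10+48 = 58 ≤ 70
    worker-1: 30+48 = 78 ≤ 90
Round 3 — db-r crashes.
  db-r sheds 88 req/s to app-b, queue-2, worker-1: 29 each (1 lost).
    app-b: 130+29 = 159 ≤ 160
    queue-2: 85+29 = 114 > 100
    worker-1: 78+29 = 107 > 90
Round 4 — queue-2, worker-1 crash.
  queue-2 sheds 114 req/s to app-b: 114 each.
    app-b: 159+114 = 273 > 160
  worker-1 sheds 107 req/s to app-b, edge-2, search-2: 35 each (2 lost).
    app-b: 273+35 = 308 > 160
    edge-2: 10+35 = 45 ≤ 70
    search-2: 58+35 = 93 > 70
Round 5 — app-b, search-2 crash.
  app-b sheds 308 req/s to edge-2: 308 each.
    edge-2: 45+308 = 353 > 70
  search-2 sheds 93 req/s to edge-2: 93 each.
    edge-2: 353+93 = 446 > 70
Round 6 — edge-2 crashes.
  edge-2 sheds 446 req/s: no online neighbours, lost.
No further crashes.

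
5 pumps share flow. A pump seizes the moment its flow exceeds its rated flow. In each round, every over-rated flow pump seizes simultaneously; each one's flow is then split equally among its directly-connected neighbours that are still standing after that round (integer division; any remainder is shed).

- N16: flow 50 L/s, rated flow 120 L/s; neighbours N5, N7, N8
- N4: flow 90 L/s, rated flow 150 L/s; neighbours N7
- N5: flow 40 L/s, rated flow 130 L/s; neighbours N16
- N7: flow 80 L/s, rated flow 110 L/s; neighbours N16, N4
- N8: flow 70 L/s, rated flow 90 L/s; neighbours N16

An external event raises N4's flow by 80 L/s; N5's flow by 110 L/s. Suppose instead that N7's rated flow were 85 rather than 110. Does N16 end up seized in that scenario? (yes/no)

With N7's rated flow at 85:
Round 1 — N4 at 170 > 150; N5 at 150 > 130. N4, N5 seize.
  N4 sheds 170 L/s to N7: 170 each.
    N7: 80+170 = 250 > 85
  N5 sheds 150 L/s to N16: 150 each.
    N16: 50+150 = 200 > 120
Round 2 — N16, N7 seize.
  N16 sheds 200 L/s to N8: 200 each.
    N8: 70+200 = 270 > 90
  N7 sheds 250 L/s: no online neighbours, lost.
Round 3 — N8 seizes.
  N8 sheds 270 L/s: no online neighbours, lost.
No further seizures.

yes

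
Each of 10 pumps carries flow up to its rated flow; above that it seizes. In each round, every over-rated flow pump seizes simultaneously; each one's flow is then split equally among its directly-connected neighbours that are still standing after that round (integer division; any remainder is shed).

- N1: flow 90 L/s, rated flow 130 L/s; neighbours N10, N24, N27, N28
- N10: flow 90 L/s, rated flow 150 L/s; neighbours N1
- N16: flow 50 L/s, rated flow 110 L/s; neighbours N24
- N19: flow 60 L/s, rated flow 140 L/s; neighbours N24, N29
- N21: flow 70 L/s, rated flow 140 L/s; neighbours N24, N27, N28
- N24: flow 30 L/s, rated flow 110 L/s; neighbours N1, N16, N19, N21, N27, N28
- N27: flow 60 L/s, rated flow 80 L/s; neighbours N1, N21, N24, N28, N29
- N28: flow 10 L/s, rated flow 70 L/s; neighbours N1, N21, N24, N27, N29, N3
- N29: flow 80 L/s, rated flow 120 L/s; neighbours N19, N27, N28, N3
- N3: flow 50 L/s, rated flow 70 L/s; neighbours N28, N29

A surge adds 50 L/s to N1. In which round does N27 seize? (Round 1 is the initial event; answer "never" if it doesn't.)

Round 1 — N1 at 140 > 130. N1 seizes.
  N1 sheds 140 L/s to N10, N24, N27, N28: 35 each.
    N10: 90+35 = 125 ≤ 150
    N24: 30+35 = 65 ≤ 110
    N27: 60+35 = 95 > 80
    N28: 10+35 = 45 ≤ 70
Round 2 — N27 seizes.
  N27 sheds 95 L/s to N21, N24, N28, N29: 23 each (3 lost).
    N21: 70+23 = 93 ≤ 140
    N24: 65+23 = 88 ≤ 110
    N28: 45+23 = 68 ≤ 70
    N29: 80+23 = 103 ≤ 120
No further seizures.

2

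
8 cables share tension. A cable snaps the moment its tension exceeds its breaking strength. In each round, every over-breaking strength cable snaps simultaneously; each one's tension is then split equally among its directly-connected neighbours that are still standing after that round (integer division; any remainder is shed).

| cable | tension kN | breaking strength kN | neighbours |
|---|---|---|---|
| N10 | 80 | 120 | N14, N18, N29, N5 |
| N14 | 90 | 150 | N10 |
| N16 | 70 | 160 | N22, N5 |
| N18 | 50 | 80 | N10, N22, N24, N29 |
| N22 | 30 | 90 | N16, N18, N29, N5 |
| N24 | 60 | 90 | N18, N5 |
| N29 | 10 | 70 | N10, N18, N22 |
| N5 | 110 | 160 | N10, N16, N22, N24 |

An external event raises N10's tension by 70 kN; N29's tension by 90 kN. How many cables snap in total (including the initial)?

Round 1 — N10 at 150 > 120; N29 at 100 > 70. N10, N29 snap.
  N10 sheds 150 kN to N14, N18, N5: 50 each.
    N14: 90+50 = 140 ≤ 150
    N18: 50+50 = 100 > 80
    N5: 110+50 = 160 ≤ 160
  N29 sheds 100 kN to N18, N22: 50 each.
    N18: 100+50 = 150 > 80
    N22: 30+50 = 80 ≤ 90
Round 2 — N18 snaps.
  N18 sheds 150 kN to N22, N24: 75 each.
    N22: 80+75 = 155 > 90
    N24: 60+75 = 135 > 90
Round 3 — N22, N24 snap.
  N22 sheds 155 kN to N16, N5: 77 each (1 lost).
    N16: 70+77 = 147 ≤ 160
    N5: 160+77 = 237 > 160
  N24 sheds 135 kN to N5: 135 each.
    N5: 237+135 = 372 > 160
Round 4 — N5 snaps.
  N5 sheds 372 kN to N16: 372 each.
    N16: 147+372 = 519 > 160
Round 5 — N16 snaps.
  N16 sheds 519 kN: no online neighbours, lost.
No further breaks.

7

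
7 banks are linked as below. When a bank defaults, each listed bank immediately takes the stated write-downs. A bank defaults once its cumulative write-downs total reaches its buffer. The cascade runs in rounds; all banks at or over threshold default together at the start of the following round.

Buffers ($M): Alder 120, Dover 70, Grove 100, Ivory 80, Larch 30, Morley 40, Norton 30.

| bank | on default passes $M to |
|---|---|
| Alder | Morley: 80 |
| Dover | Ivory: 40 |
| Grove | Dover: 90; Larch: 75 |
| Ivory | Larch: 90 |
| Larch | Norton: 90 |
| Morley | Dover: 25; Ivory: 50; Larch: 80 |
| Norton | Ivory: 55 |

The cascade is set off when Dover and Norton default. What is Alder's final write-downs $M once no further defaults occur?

Round 1 — Dover, Norton default (initial).
  Ivory: +40+55 → 95 ≥ 80
Round 2 — Ivory defaults.
  Larch: +90 → 90 ≥ 30
Round 3 — Larch defaults.
No further defaults.

0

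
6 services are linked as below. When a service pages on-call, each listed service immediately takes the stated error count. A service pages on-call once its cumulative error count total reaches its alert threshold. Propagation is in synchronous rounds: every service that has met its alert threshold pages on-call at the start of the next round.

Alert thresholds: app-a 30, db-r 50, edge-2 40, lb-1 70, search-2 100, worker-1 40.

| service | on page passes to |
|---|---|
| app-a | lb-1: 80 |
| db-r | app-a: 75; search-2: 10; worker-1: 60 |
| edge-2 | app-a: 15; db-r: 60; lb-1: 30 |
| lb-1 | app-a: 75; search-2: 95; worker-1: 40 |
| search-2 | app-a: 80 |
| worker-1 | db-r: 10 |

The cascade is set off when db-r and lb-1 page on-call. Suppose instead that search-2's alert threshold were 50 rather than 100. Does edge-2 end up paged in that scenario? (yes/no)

no

With search-2's alert threshold at 50:
Round 1 — db-r, lb-1 page on-call (initial).
  app-a: +75+75 → 150 ≥ 30
  search-2: +10+95 → 105 ≥ 50
  worker-1: +60+40 → 100 ≥ 40
Round 2 — app-a, search-2, worker-1 page on-call.
No further pages.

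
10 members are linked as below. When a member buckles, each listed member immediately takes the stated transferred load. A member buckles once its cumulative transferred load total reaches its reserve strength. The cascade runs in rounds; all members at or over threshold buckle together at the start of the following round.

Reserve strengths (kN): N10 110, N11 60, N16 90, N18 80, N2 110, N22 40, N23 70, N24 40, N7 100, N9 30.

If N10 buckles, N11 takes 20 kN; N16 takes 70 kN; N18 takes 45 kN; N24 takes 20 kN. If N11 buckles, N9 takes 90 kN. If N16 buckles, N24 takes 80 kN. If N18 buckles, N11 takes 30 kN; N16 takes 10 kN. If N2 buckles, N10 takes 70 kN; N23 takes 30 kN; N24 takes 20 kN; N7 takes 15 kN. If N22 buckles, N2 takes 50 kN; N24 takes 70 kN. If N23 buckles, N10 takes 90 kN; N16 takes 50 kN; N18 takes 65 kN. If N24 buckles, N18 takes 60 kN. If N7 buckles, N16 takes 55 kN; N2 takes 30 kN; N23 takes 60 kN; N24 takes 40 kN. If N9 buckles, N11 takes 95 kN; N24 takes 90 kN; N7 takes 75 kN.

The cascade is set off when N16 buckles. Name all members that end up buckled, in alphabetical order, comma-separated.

Round 1 — N16 buckles (initial).
  N24: +80 → 80 ≥ 40
Round 2 — N24 buckles.
  N18: +60 → 60 < 80
No further bucklings.

N16, N24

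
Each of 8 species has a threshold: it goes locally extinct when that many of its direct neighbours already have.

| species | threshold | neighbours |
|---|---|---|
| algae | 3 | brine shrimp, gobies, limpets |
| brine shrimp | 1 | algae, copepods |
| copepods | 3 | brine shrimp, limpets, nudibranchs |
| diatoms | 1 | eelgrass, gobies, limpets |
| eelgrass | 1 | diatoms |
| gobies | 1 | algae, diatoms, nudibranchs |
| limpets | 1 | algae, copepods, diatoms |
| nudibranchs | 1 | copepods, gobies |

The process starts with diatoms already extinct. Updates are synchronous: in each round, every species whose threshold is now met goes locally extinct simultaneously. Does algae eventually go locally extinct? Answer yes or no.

Round 1 — diatoms goes locally extinct (initial).
Round 2 — checking thresholds:
  eelgrass: 1 of 1 neighbours ≥ 1, goes locally extinct.
  gobies: 1 of 3 neighbours ≥ 1, goes locally extinct.
  limpets: 1 of 3 neighbours ≥ 1, goes locally extinct.
Round 3 — checking thresholds:
  algae: 2 of 3 neighbours < 3, below threshold.
  copepods: 1 of 3 neighbours < 3, below threshold.
  nudibranchs: 1 of 2 neighbours ≥ 1, goes locally extinct.
Round 4 — no new extinctions; cascade stops.

no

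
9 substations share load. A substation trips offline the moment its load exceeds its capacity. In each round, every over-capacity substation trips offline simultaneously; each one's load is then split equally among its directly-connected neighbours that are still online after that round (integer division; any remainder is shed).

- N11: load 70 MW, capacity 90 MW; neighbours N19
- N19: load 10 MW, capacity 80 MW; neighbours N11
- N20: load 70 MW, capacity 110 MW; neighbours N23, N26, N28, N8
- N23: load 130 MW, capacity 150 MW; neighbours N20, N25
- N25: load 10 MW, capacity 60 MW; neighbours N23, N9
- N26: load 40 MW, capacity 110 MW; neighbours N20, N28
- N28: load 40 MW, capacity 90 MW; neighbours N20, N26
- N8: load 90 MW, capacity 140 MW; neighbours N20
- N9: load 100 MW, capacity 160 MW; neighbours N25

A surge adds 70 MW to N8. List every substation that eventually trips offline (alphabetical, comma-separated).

Round 1 — N8 at 160 > 140. N8 trips offline.
  N8 sheds 160 MW to N20: 160 each.
    N20: 70+160 = 230 > 110
Round 2 — N20 trips offline.
  N20 sheds 230 MW to N23, N26, N28: 76 each (2 lost).
    N23: 130+76 = 206 > 150
    N26: 40+76 = 116 > 110
    N28: 40+76 = 116 > 90
Round 3 — N23, N26, N28 trip offline.
  N23 sheds 206 MW to N25: 206 each.
    N25: 10+206 = 216 > 60
  N26 sheds 116 MW: no online neighbours, lost.
  N28 sheds 116 MW: no online neighbours, lost.
Round 4 — N25 trips offline.
  N25 sheds 216 MW to N9: 216 each.
    N9: 100+216 = 316 > 160
Round 5 — N9 trips offline.
  N9 sheds 316 MW: no online neighbours, lost.
No further trips.

N20, N23, N25, N26, N28, N8, N9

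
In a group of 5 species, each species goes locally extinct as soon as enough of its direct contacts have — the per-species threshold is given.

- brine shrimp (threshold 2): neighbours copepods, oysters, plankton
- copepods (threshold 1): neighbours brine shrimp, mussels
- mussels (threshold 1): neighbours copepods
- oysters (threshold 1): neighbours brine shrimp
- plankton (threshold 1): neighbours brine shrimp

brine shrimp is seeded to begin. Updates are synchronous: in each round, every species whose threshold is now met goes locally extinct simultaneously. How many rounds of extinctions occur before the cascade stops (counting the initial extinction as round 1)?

3

Round 1 — brine shrimp goes locally extinct (initial).
Round 2 — checking thresholds:
  copepods: 1 of 2 neighbours ≥ 1, goes locally extinct.
  oysters: 1 of 1 neighbours ≥ 1, goes locally extinct.
  plankton: 1 of 1 neighbours ≥ 1, goes locally extinct.
Round 3 — checking thresholds:
  mussels: 1 of 1 neighbours ≥ 1, goes locally extinct.
Round 4 — no new extinctions; cascade stops.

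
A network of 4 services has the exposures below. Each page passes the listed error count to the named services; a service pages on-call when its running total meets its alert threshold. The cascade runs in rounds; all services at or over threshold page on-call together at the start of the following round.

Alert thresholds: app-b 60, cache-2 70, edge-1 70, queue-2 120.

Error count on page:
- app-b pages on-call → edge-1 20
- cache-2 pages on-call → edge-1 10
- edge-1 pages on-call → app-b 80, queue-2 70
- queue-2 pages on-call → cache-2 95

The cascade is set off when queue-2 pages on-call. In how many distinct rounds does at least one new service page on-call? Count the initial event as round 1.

2

Round 1 — queue-2 pages on-call (initial).
  cache-2: +95 → 95 ≥ 70
Round 2 — cache-2 pages on-call.
  edge-1: +10 → 10 < 70
No further pages.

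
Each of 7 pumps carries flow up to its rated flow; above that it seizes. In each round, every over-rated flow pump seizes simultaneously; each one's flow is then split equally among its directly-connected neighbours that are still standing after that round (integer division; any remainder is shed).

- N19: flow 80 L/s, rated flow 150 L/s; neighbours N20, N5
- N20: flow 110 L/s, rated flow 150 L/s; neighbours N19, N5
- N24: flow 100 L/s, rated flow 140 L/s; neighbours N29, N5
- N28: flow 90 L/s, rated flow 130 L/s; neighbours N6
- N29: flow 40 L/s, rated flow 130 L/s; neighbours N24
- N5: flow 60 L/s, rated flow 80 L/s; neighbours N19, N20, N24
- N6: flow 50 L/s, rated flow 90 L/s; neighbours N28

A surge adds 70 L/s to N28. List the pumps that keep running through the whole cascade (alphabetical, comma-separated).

N19, N20, N24, N29, N5

Round 1 — N28 at 160 > 130. N28 seizes.
  N28 sheds 160 L/s to N6: 160 each.
    N6: 50+160 = 210 > 90
Round 2 — N6 seizes.
  N6 sheds 210 L/s: no online neighbours, lost.
No further seizures.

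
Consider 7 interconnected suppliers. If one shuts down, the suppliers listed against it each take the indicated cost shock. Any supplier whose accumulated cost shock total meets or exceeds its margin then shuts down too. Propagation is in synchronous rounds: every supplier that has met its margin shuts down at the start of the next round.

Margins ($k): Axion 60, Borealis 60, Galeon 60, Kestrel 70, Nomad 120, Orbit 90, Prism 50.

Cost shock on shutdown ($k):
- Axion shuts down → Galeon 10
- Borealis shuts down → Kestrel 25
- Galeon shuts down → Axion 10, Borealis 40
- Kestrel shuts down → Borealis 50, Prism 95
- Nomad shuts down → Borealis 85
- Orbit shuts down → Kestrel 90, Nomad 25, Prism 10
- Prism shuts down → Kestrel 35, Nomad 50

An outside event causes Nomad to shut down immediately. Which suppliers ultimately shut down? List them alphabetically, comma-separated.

Borealis, Nomad

Round 1 — Nomad shuts down (initial).
  Borealis: +85 → 85 ≥ 60
Round 2 — Borealis shuts down.
  Kestrel: +25 → 25 < 70
No further shutdowns.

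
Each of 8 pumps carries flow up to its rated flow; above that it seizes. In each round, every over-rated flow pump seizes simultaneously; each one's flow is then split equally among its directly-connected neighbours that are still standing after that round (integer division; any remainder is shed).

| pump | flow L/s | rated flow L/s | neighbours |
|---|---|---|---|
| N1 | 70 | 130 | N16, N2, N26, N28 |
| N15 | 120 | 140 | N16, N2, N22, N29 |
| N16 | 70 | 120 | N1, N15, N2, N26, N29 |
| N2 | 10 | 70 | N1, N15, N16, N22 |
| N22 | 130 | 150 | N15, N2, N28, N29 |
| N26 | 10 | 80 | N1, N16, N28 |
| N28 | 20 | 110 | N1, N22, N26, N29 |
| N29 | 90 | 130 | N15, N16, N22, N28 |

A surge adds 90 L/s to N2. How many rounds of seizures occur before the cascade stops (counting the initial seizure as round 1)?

4

Round 1 — N2 at 100 > 70. N2 seizes.
  N2 sheds 100 L/s to N1, N15, N16, N22: 25 each.
    N1: 70+25 = 95 ≤ 130
    N15: 120+25 = 145 > 140
    N16: 70+25 = 95 ≤ 120
    N22: 130+25 = 155 > 150
Round 2 — N15, N22 seize.
  N15 sheds 145 L/s to N16, N29: 72 each (1 lost).
    N16: 95+72 = 167 > 120
    N29: 90+72 = 162 > 130
  N22 sheds 155 L/s to N28, N29: 77 each (1 lost).
    N28: 20+77 = 97 ≤ 110
    N29: 162+77 = 239 > 130
Round 3 — N16, N29 seize.
  N16 sheds 167 L/s to N1, N26: 83 each (1 lost).
    N1: 95+83 = 178 > 130
    N26: 10+83 = 93 > 80
  N29 sheds 239 L/s to N28: 239 each.
    N28: 97+239 = 336 > 110
Round 4 — N1, N26, N28 seize.
  N1 sheds 178 L/s: no online neighbours, lost.
  N26 sheds 93 L/s: no online neighbours, lost.
  N28 sheds 336 L/s: no online neighbours, lost.
No further seizures.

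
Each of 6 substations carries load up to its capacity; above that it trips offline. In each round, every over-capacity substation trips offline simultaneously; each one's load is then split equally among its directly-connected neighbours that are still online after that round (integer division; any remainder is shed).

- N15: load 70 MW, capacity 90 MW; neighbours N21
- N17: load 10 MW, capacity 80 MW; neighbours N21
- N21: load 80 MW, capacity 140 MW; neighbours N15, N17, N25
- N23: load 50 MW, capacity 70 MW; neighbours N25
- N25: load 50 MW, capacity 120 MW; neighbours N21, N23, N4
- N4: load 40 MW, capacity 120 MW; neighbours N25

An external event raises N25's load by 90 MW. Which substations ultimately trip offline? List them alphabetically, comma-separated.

Round 1 — N25 at 140 > 120. N25 trips offline.
  N25 sheds 140 MW to N21, N23, N4: 46 each (2 lost).
    N21: 80+46 = 126 ≤ 140
    N23: 50+46 = 96 > 70
    N4: 40+46 = 86 ≤ 120
Round 2 — N23 trips offline.
  N23 sheds 96 MW: no online neighbours, lost.
No further trips.

N23, N25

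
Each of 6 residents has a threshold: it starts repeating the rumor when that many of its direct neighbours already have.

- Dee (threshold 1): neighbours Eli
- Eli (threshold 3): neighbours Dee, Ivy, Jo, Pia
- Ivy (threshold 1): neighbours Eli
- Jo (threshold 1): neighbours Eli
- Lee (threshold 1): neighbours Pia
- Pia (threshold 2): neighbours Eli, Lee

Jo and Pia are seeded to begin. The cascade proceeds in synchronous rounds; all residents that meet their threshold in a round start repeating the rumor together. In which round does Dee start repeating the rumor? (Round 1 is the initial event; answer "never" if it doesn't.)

never

Round 1 — Jo, Pia start repeating the rumor (initial).
Round 2 — checking thresholds:
  Eli: 2 of 4 neighbours < 3, holds.
  Lee: 1 of 1 neighbours ≥ 1, starts repeating the rumor.
Round 3 — no new spreads; cascade stops.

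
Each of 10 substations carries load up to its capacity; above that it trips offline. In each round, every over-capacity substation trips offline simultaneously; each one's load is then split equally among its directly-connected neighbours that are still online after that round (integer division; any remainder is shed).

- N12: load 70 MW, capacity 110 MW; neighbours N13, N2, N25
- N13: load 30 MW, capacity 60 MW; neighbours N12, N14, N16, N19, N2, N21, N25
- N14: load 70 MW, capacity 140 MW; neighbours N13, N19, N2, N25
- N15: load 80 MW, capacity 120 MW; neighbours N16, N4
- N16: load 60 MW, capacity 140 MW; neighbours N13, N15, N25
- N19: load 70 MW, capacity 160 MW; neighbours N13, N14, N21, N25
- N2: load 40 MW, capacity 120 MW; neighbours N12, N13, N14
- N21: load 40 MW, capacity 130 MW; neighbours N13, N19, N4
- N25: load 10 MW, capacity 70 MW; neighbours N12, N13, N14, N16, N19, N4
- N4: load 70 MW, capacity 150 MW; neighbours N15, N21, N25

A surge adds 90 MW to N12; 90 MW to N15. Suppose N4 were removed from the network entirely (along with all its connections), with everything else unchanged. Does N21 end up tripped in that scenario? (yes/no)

With N4 removed:
Round 1 — N12 at 160 > 110; N15 at 170 > 120. N12, N15 trip offline.
  N12 sheds 160 MW to N13, N2, N25: 53 each (1 lost).
    N13: 30+53 = 83 > 60
    N2: 40+53 = 93 ≤ 120
    N25: 10+53 = 63 ≤ 70
  N15 sheds 170 MW to N16: 170 each.
    N16: 60+170 = 230 > 140
Round 2 — N13, N16 trip offline.
  N13 sheds 83 MW to N14, N19, N2, N21, N25: 16 each (3 lost).
    N14: 70+16 = 86 ≤ 140
    N19: 70+16 = 86 ≤ 160
    N2: 93+16 = 109 ≤ 120
    N21: 40+16 = 56 ≤ 130
    N25: 63+16 = 79 > 70
  N16 sheds 230 MW to N25: 230 each.
    N25: 79+230 = 309 > 70
Round 3 — N25 trips offline.
  N25 sheds 309 MW to N14, N19: 154 each (1 lost).
    N14: 86+154 = 240 > 140
    N19: 86+154 = 240 > 160
Round 4 — N14, N19 trip offline.
  N14 sheds 240 MW to N2: 240 each.
    N2: 109+240 = 349 > 120
  N19 sheds 240 MW to N21: 240 each.
    N21: 56+240 = 296 > 130
Round 5 — N2, N21 trip offline.
  N2 sheds 349 MW: no online neighbours, lost.
  N21 sheds 296 MW: no online neighbours, lost.
No further trips.

yes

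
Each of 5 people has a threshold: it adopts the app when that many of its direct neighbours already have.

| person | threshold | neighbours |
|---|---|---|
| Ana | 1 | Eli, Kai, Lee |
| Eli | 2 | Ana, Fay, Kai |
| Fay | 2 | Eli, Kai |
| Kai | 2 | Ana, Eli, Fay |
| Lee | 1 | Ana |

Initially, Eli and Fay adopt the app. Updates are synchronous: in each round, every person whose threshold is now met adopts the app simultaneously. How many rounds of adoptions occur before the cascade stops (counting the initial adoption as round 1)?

Round 1 — Eli, Fay adopt the app (initial).
Round 2 — checking thresholds:
  Ana: 1 of 3 neighbours ≥ 1, adopts the app.
  Kai: 2 of 3 neighbours ≥ 2, adopts the app.
Round 3 — checking thresholds:
  Lee: 1 of 1 neighbours ≥ 1, adopts the app.
Round 4 — no new adoptions; cascade stops.

3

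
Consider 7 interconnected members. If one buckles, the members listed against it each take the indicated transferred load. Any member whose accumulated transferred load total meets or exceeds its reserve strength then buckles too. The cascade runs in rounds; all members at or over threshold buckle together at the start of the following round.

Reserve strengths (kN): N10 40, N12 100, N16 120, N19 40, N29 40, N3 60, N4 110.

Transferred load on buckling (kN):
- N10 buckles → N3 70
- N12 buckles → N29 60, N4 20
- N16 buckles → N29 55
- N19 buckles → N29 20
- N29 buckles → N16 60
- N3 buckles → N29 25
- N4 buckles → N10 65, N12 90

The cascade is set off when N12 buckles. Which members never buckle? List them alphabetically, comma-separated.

Round 1 — N12 buckles (initial).
  N29: +60 → 60 ≥ 40
  N4: +20 → 20 < 110
Round 2 — N29 buckles.
  N16: +60 → 60 < 120
No further bucklings.

N10, N16, N19, N3, N4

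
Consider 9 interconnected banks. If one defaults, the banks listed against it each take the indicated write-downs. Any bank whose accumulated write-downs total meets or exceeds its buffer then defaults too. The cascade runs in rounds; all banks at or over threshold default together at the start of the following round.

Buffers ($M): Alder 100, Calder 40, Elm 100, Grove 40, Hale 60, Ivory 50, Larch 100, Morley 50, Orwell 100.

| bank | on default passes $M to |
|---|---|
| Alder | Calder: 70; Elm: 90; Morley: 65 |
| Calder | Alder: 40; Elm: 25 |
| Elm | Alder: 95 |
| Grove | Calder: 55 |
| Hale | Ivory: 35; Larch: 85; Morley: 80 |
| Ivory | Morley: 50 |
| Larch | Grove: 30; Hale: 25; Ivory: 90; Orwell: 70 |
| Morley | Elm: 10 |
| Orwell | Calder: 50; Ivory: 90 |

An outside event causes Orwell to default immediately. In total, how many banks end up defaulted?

Round 1 — Orwell defaults (initial).
  Calder: +50 → 50 ≥ 40
  Ivory: +90 → 90 ≥ 50
Round 2 — Calder, Ivory default.
  Alder: +40 → 40 < 100
  Elm: +25 → 25 < 100
  Morley: +50 → 50 ≥ 50
Round 3 — Morley defaults.
  Elm: +10 → 35 < 100
No further defaults.

4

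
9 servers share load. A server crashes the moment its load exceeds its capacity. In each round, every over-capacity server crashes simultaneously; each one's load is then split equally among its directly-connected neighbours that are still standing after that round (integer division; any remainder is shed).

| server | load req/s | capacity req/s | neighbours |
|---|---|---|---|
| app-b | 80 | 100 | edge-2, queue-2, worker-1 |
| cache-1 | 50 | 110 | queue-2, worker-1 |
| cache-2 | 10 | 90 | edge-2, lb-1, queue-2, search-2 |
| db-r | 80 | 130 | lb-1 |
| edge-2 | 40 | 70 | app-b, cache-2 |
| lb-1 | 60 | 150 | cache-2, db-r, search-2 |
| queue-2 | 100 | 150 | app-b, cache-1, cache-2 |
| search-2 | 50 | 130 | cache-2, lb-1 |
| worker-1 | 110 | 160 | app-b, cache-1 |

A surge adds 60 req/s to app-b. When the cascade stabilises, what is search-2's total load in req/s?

82

Round 1 — app-b at 140 > 100. app-b crashes.
  app-b sheds 140 req/s to edge-2, queue-2, worker-1: 46 each (2 lost).
    edge-2: 40+46 = 86 > 70
    queue-2: 100+46 = 146 ≤ 150
    worker-1: 110+46 = 156 ≤ 160
Round 2 — edge-2 crashes.
  edge-2 sheds 86 req/s to cache-2: 86 each.
    cache-2: 10+86 = 96 > 90
Round 3 — cache-2 crashes.
  cache-2 sheds 96 req/s to lb-1, queue-2, search-2: 32 each.
    lb-1: 60+32 = 92 ≤ 150
    queue-2: 146+32 = 178 > 150
    search-2: 50+32 = 82 ≤ 130
Round 4 — queue-2 crashes.
  queue-2 sheds 178 req/s to cache-1: 178 each.
    cache-1: 50+178 = 228 > 110
Round 5 — cache-1 crashes.
  cache-1 sheds 228 req/s to worker-1: 228 each.
    worker-1: 156+228 = 384 > 160
Round 6 — worker-1 crashes.
  worker-1 sheds 384 req/s: no online neighbours, lost.
No further crashes.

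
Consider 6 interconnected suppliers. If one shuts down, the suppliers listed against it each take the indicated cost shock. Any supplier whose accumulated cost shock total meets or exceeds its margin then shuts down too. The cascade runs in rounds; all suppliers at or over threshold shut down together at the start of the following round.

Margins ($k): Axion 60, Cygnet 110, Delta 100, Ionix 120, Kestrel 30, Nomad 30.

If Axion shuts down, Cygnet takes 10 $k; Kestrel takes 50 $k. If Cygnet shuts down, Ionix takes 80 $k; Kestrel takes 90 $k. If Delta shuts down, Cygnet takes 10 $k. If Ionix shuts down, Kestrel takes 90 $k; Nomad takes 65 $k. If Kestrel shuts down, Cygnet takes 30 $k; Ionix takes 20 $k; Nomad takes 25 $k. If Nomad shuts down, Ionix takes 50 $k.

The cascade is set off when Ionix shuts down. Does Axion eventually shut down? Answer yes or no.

no

Round 1 — Ionix shuts down (initial).
  Kestrel: +90 → 90 ≥ 30
  Nomad: +65 → 65 ≥ 30
Round 2 — Kestrel, Nomad shut down.
  Cygnet: +30 → 30 < 110
No further shutdowns.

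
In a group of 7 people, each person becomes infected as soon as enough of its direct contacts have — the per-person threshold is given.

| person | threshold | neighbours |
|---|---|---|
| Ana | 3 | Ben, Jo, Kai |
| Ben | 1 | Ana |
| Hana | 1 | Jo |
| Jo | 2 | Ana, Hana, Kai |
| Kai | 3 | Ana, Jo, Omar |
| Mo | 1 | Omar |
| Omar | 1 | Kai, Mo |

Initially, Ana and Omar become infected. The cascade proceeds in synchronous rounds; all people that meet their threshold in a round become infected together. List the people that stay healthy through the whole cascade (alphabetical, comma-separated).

Round 1 — Ana, Omar become infected (initial).
Round 2 — checking thresholds:
  Ben: 1 of 1 neighbours ≥ 1, becomes infected.
  Jo: 1 of 3 neighbours < 2, not yet.
  Kai: 2 of 3 neighbours < 3, not yet.
  Mo: 1 of 1 neighbours ≥ 1, becomes infected.
Round 3 — no new infections; cascade stops.

Hana, Jo, Kai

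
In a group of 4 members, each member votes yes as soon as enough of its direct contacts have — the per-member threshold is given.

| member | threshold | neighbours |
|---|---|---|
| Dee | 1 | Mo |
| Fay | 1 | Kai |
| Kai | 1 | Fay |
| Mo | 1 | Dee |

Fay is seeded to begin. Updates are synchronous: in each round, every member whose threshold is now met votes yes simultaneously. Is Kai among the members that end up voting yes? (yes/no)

yes

Round 1 — Fay votes yes (initial).
Round 2 — checking thresholds:
  Kai: 1 of 1 neighbours ≥ 1, votes yes.
Round 3 — no new yes votes; cascade stops.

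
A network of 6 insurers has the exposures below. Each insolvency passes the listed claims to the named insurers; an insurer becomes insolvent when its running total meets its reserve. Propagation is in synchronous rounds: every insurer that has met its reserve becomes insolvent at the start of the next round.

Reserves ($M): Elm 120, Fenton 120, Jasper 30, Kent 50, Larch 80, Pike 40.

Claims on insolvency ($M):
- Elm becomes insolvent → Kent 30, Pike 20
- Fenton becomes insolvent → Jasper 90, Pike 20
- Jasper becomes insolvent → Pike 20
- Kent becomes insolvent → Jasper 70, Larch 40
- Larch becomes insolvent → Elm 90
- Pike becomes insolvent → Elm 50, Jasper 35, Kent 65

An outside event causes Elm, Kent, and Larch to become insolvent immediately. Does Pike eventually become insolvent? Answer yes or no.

yes

Round 1 — Elm, Kent, Larch become insolvent (initial).
  Jasper: +70 → 70 ≥ 30
  Pike: +20 → 20 < 40
Round 2 — Jasper becomes insolvent.
  Pike: +20 → 40 ≥ 40
Round 3 — Pike becomes insolvent.
No further insolvencies.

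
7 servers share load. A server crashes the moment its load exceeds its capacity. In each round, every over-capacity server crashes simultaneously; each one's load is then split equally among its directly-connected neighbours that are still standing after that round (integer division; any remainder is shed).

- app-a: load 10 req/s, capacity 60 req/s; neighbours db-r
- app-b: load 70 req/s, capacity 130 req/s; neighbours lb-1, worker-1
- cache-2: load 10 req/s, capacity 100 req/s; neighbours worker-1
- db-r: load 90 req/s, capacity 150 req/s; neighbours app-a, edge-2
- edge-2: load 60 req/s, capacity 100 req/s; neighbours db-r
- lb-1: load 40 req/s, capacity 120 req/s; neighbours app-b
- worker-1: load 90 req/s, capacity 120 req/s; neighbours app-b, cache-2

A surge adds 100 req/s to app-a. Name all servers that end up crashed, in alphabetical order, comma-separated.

app-a, db-r, edge-2

Round 1 — app-a at 110 > 60. app-a crashes.
  app-a sheds 110 req/s to db-r: 110 each.
    db-r: 90+110 = 200 > 150
Round 2 — db-r crashes.
  db-r sheds 200 req/s to edge-2: 200 each.
    edge-2: 60+200 = 260 > 100
Round 3 — edge-2 crashes.
  edge-2 sheds 260 req/s: no online neighbours, lost.
No further crashes.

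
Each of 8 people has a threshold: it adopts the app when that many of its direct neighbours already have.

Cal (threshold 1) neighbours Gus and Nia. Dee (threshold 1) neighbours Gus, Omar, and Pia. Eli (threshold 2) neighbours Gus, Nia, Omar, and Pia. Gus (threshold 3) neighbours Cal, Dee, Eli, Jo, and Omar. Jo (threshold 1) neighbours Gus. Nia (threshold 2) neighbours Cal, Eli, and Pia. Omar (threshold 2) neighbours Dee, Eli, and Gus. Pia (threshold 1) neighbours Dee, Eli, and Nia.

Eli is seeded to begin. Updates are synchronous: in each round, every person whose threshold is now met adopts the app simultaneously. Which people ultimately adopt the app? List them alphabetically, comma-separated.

Round 1 — Eli adopts the app (initial).
Round 2 — checking thresholds:
  Gus: 1 of 5 neighbours < 3, below threshold.
  Nia: 1 of 3 neighbours < 2, below threshold.
  Omar: 1 of 3 neighbours < 2, below threshold.
  Pia: 1 of 3 neighbours ≥ 1, adopts the app.
Round 3 — checking thresholds:
  Dee: 1 of 3 neighbours ≥ 1, adopts the app.
  Gus: 1 of 5 neighbours < 3, below threshold.
  Nia: 2 of 3 neighbours ≥ 2, adopts the app.
  Omar: 1 of 3 neighbours < 2, below threshold.
Round 4 — checking thresholds:
  Cal: 1 of 2 neighbours ≥ 1, adopts the app.
  Gus: 2 of 5 neighbours < 3, below threshold.
  Omar: 2 of 3 neighbours ≥ 2, adopts the app.
Round 5 — checking thresholds:
  Gus: 4 of 5 neighbours ≥ 3, adopts the app.
Round 6 — checking thresholds:
  Jo: 1 of 1 neighbours ≥ 1, adopts the app.
Round 7 — no new adoptions; cascade stops.

Cal, Dee, Eli, Gus, Jo, Nia, Omar, Pia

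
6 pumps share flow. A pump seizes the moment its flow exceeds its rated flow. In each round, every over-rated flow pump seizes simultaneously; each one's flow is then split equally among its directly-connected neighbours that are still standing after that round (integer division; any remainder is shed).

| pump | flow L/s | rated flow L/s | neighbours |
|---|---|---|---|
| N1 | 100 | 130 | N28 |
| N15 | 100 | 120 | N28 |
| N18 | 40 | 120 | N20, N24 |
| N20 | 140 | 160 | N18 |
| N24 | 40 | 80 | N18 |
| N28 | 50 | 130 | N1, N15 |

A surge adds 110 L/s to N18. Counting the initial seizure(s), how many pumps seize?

3

Round 1 — N18 at 150 > 120. N18 seizes.
  N18 sheds 150 L/s to N20, N24: 75 each.
    N20: 140+75 = 215 > 160
    N24: 40+75 = 115 > 80
Round 2 — N20, N24 seize.
  N20 sheds 215 L/s: no online neighbours, lost.
  N24 sheds 115 L/s: no online neighbours, lost.
No further seizures.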